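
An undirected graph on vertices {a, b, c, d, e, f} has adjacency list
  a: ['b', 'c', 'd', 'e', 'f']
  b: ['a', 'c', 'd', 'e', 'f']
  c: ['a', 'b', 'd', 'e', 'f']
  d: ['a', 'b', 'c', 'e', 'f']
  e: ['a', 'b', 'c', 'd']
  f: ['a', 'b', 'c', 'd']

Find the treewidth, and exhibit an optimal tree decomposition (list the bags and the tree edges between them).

Each bag holds 5 vertices, so the decomposition has width 4, which upper-bounds the treewidth. Conversely, {a, b, c, d, e} is a clique of size 5, and the vertices of any clique must share a bag in every tree decomposition; so some bag has ≥ 5 vertices and tw(G) ≥ 4. Hence tw(G) = 4 exactly.

Treewidth 4.
One such decomposition:
Bags: B1 = {a, b, c, d, f}  B2 = {a, b, c, d, e}
Tree: B1–B2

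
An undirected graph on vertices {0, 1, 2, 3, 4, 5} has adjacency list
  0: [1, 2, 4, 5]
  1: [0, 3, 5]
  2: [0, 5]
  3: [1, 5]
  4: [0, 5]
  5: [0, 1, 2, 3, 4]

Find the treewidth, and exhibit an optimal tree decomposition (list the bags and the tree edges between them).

Treewidth 2.
One optimal decomposition is:
Bags: B1 = {0, 4, 5}  B2 = {0, 1, 5}  B3 = {0, 2, 5}  B4 = {1, 3, 5}
Tree: B1–B2, B2–B3, B2–B4

Each bag holds 3 vertices, so the decomposition has width 2, which upper-bounds the treewidth. Conversely, {0, 1, 5} is a clique of size 3, and the vertices of any clique must share a bag in every tree decomposition; so some bag has ≥ 3 vertices and tw(G) ≥ 2. The upper and lower bounds meet at 2, so that is the treewidth.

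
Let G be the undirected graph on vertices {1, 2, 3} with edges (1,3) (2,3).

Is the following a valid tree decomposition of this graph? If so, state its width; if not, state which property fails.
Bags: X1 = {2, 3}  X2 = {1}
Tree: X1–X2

No — edge (3,1) lies in no bag.

A tree decomposition must satisfy three properties: every vertex lies in some bag; for every edge, both endpoints lie together in some bag; and for every vertex, the bags containing it form a connected subtree. Here edge (3,1) lies in no bag, so the decomposition is invalid.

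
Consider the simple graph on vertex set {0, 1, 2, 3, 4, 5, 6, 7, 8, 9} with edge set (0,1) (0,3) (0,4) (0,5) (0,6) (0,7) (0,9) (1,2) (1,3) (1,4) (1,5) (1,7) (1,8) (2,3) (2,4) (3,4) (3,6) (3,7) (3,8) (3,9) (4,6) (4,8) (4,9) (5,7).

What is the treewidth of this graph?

3

A width-3 tree decomposition is:
Bags: B1 = {1, 3, 4, 8}  B2 = {1, 2, 3, 4}  B3 = {0, 1, 3, 4}  B4 = {0, 3, 4, 6}  B5 = {0, 3, 4, 9}  B6 = {0, 1, 3, 7}  B7 = {0, 1, 5, 7}
Tree: B1–B2, B2–B3, B3–B4, B3–B5, B3–B6, B6–B7
Every bag has size at most 4, so the width is 4 − 1 = 3 and tw(G) ≤ 3. On the other hand G contains the 4-clique {0, 1, 3, 4}. A clique must lie in a single bag of any decomposition, so no decomposition can have width below 3. The upper and lower bounds meet at 3, so that is the treewidth.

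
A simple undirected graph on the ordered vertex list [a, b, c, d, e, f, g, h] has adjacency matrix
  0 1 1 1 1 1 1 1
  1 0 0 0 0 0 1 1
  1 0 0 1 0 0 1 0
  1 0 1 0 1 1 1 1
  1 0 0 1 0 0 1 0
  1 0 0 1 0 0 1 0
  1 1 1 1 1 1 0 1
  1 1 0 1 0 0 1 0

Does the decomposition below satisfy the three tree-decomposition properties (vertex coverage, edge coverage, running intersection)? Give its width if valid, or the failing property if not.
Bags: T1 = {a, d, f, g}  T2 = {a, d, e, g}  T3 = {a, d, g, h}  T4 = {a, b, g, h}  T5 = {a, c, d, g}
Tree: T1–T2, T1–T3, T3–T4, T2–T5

Vertex coverage: the bags together contain {a, b, c, d, e, f, g, h}, the full vertex set. Edge coverage: each edge of G has both endpoints in at least one bag. Running intersection: for every vertex, the bags containing it form a connected subtree. All three properties hold, so this is a valid tree decomposition of width max|bag| − 1 = 3, and hence tw(G) ≤ 3.

Yes; width 3.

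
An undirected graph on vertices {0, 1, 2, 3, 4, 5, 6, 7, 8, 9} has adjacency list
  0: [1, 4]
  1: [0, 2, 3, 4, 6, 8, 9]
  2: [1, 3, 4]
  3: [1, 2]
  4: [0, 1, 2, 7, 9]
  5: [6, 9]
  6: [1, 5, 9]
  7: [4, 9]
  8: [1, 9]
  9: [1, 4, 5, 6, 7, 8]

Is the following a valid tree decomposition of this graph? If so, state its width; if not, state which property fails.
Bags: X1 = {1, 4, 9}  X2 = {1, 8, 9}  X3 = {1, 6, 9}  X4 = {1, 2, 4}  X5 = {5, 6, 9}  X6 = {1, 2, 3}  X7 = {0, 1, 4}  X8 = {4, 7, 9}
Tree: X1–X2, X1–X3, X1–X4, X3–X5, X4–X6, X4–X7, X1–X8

Every vertex of G appears in some bag (union = {0, 1, 2, 3, 4, 5, 6, 7, 8, 9}); every edge is covered by a bag; and for each vertex v the set of bags containing v is connected in the bag tree. The decomposition is therefore valid. The largest bag has 3 vertices, so the width is 2.

Yes; width 2.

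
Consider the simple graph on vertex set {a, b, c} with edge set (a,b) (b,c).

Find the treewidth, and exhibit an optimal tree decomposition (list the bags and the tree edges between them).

The largest bag has 2 vertices, giving width 1; this decomposition certifies tw(G) ≤ 1. Since G has at least one edge (e.g. a–b), it is not an edgeless graph, so tw(G) ≥ 1. Therefore the treewidth is 1.

Treewidth 1.
One optimal decomposition is:
Bags: B1 = {a, b}  B2 = {b, c}
Tree: B1–B2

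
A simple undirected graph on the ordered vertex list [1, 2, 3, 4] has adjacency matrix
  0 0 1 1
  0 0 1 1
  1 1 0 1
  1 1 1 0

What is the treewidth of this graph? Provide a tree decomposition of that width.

Treewidth 2.
Bags: B1 = {1, 3, 4}  B2 = {2, 3, 4}
Tree: B1–B2

The largest bag has 3 vertices, giving width 2; this decomposition certifies tw(G) ≤ 2. Conversely, {1, 3, 4} is a clique of size 3, and the vertices of any clique must share a bag in every tree decomposition; so some bag has ≥ 3 vertices and tw(G) ≥ 2. Hence tw(G) = 2 exactly.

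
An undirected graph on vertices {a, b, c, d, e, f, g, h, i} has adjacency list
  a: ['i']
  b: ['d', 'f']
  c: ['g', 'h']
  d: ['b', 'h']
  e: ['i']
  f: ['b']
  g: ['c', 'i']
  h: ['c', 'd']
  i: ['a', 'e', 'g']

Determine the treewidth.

1

A width-1 tree decomposition is:
Bags: B1 = {c, g}  B2 = {c, h}  B3 = {g, i}  B4 = {d, h}  B5 = {b, d}  B6 = {b, f}  B7 = {a, i}  B8 = {e, i}
Tree: B1–B2, B1–B3, B2–B4, B4–B5, B5–B6, B3–B7, B3–B8
Each bag holds 2 vertices, so the decomposition has width 1, which upper-bounds the treewidth. G has an edge, so its treewidth is at least 1. Hence tw(G) = 1 exactly.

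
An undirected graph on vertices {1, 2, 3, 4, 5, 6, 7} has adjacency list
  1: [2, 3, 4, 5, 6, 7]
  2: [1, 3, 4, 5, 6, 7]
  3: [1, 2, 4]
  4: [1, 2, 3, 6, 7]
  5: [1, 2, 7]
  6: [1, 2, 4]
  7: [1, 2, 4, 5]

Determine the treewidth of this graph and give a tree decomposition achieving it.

Every bag has size at most 4, so the width is 4 − 1 = 3 and tw(G) ≤ 3. Conversely, {1, 2, 3, 4} is a clique of size 4, and the vertices of any clique must share a bag in every tree decomposition; so some bag has ≥ 4 vertices and tw(G) ≥ 3. Combining the bounds, tw(G) = 3.

Treewidth 3.
Bags: B1 = {1, 2, 4, 6}  B2 = {1, 2, 3, 4}  B3 = {1, 2, 4, 7}  B4 = {1, 2, 5, 7}
Tree: B1–B2, B1–B3, B3–B4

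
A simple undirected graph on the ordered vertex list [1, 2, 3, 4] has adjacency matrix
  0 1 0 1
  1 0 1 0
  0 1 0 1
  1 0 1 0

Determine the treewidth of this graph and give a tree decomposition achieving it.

Every bag has size at most 3, so the width is 3 − 1 = 2 and tw(G) ≤ 2. The edges 4–1–2–3–4 form a cycle, so G is not a tree and its treewidth is at least 2. The upper and lower bounds meet at 2, so that is the treewidth.

Treewidth 2.
One optimal decomposition is:
Bags: B1 = {1, 2, 4}  B2 = {2, 3, 4}
Tree: B1–B2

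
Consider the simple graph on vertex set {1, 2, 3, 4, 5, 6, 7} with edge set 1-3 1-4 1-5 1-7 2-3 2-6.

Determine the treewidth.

A width-1 tree decomposition is:
Bags: B1 = {1, 7}  B2 = {1, 3}  B3 = {2, 3}  B4 = {1, 4}  B5 = {2, 6}  B6 = {1, 5}
Tree: B1–B2, B2–B3, B1–B4, B3–B5, B4–B6
Every bag has size at most 2, so the width is 2 − 1 = 1 and tw(G) ≤ 1. Any graph with an edge has treewidth ≥ 1, and G has the edge 7–1. Therefore the treewidth is 1.

1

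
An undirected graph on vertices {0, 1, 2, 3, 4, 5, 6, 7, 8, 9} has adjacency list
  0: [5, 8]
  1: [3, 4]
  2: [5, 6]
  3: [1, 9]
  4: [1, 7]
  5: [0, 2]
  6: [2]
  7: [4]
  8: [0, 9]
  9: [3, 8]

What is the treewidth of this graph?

1

A width-1 tree decomposition is:
Bags: B1 = {4, 7}  B2 = {1, 4}  B3 = {1, 3}  B4 = {3, 9}  B5 = {8, 9}  B6 = {0, 8}  B7 = {0, 5}  B8 = {2, 5}  B9 = {2, 6}
Tree: B1–B2, B2–B3, B3–B4, B4–B5, B5–B6, B6–B7, B7–B8, B8–B9
Each bag holds 2 vertices, so the decomposition has width 1, which upper-bounds the treewidth. G has an edge, so its treewidth is at least 1. Therefore the treewidth is 1.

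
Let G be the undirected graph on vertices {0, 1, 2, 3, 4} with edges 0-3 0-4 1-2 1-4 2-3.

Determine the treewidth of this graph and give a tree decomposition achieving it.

Each bag holds 3 vertices, so the decomposition has width 2, which upper-bounds the treewidth. Since 4–1–2–3–0–4 is a cycle in G, G is not acyclic. Forests are exactly the graphs of treewidth ≤ 1, so tw(G) ≥ 2. The upper and lower bounds meet at 2, so that is the treewidth.

Treewidth 2.
One optimal decomposition is:
Bags: B1 = {1, 2, 4}  B2 = {2, 3, 4}  B3 = {0, 3, 4}
Tree: B1–B2, B2–B3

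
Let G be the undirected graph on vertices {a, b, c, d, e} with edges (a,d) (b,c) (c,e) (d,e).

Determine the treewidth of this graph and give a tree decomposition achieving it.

Treewidth 1.
One such decomposition:
Bags: B1 = {b, c}  B2 = {c, e}  B3 = {d, e}  B4 = {a, d}
Tree: B1–B2, B2–B3, B3–B4

Every bag has size at most 2, so the width is 2 − 1 = 1 and tw(G) ≤ 1. Since G has at least one edge (e.g. b–c), it is not an edgeless graph, so tw(G) ≥ 1. The upper and lower bounds meet at 1, so that is the treewidth.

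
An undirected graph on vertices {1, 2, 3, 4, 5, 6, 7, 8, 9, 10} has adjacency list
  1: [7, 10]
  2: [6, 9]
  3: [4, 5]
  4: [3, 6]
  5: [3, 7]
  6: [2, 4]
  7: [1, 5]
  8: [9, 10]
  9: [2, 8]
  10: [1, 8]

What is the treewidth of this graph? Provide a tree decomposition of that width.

Treewidth 2.
One optimal decomposition is:
Bags: B1 = {1, 5, 7}  B2 = {1, 3, 5}  B3 = {1, 3, 4}  B4 = {1, 4, 6}  B5 = {1, 2, 6}  B6 = {1, 2, 9}  B7 = {1, 8, 9}  B8 = {1, 8, 10}
Tree: B1–B2, B2–B3, B3–B4, B4–B5, B5–B6, B6–B7, B7–B8

The largest bag has 3 vertices, giving width 2; this decomposition certifies tw(G) ≤ 2. The edges 1–7–5–3–4–6–2–9–8–10–1 form a cycle, so G is not a tree and its treewidth is at least 2. Therefore the treewidth is 2.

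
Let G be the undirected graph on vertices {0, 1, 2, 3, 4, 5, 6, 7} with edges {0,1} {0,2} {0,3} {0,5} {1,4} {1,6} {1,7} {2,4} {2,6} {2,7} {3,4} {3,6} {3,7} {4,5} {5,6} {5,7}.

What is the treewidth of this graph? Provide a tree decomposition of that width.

Treewidth 4.
One such decomposition:
Bags: B1 = {0, 2, 4, 6, 7}  B2 = {0, 3, 4, 6, 7}  B3 = {0, 1, 4, 6, 7}  B4 = {0, 4, 5, 6, 7}
Tree: B1–B2, B2–B3, B3–B4

Each bag holds 5 vertices, so the decomposition has width 4, which upper-bounds the treewidth. For the lower bound: the 5 vertex sets {2,4}, {0,3}, {1,7}, {6}, {5} are disjoint, each induces a connected subgraph, and every pair is joined by at least one edge of G. Contracting each set to a single vertex therefore yields K_{5} as a minor, and since treewidth is minor-monotone, tw(G) ≥ tw(K_{5}) = 4. Combining the bounds, tw(G) = 4.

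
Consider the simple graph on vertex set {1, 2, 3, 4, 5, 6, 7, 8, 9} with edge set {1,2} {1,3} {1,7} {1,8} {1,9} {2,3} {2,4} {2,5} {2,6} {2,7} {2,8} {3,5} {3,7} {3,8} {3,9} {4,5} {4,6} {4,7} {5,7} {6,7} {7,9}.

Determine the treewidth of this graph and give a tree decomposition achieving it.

Each bag holds 4 vertices, so the decomposition has width 3, which upper-bounds the treewidth. Conversely, {1, 3, 7, 9} is a clique of size 4, and the vertices of any clique must share a bag in every tree decomposition; so some bag has ≥ 4 vertices and tw(G) ≥ 3. Hence tw(G) = 3 exactly.

Treewidth 3.
One optimal decomposition is:
Bags: B1 = {1, 2, 3, 7}  B2 = {1, 2, 3, 8}  B3 = {2, 3, 5, 7}  B4 = {1, 3, 7, 9}  B5 = {2, 4, 5, 7}  B6 = {2, 4, 6, 7}
Tree: B1–B2, B1–B3, B1–B4, B3–B5, B5–B6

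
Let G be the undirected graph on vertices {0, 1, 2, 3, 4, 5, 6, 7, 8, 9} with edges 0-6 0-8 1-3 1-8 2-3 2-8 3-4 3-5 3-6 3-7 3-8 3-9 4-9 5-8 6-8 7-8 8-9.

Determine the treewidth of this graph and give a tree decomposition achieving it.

The largest bag has 3 vertices, giving width 2; this decomposition certifies tw(G) ≤ 2. For the lower bound, the 3 vertices {0, 6, 8} are pairwise adjacent, and any tree decomposition puts a clique entirely inside one bag — forcing width ≥ 2. Combining the bounds, tw(G) = 2.

Treewidth 2.
One optimal decomposition is:
Bags: B1 = {3, 4, 9}  B2 = {3, 8, 9}  B3 = {3, 6, 8}  B4 = {1, 3, 8}  B5 = {0, 6, 8}  B6 = {3, 5, 8}  B7 = {3, 7, 8}  B8 = {2, 3, 8}
Tree: B1–B2, B2–B3, B2–B4, B3–B5, B3–B6, B6–B7, B2–B8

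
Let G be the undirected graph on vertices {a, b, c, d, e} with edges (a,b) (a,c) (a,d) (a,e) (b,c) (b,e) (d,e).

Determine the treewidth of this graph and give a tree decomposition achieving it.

The largest bag has 3 vertices, giving width 2; this decomposition certifies tw(G) ≤ 2. On the other hand G contains the 3-clique {a, d, e}. A clique must lie in a single bag of any decomposition, so no decomposition can have width below 2. The upper and lower bounds meet at 2, so that is the treewidth.

Treewidth 2.
One such decomposition:
Bags: B1 = {a, b, e}  B2 = {a, d, e}  B3 = {a, b, c}
Tree: B1–B2, B1–B3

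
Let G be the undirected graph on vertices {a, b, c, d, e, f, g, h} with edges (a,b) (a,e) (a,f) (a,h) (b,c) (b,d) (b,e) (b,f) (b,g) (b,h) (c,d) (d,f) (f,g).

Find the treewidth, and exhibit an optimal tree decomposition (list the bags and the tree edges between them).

Every bag has size at most 3, so the width is 3 − 1 = 2 and tw(G) ≤ 2. Conversely, {a, b, e} is a clique of size 3, and the vertices of any clique must share a bag in every tree decomposition; so some bag has ≥ 3 vertices and tw(G) ≥ 2. The upper and lower bounds meet at 2, so that is the treewidth.

Treewidth 2.
One optimal decomposition is:
Bags: B1 = {a, b, f}  B2 = {a, b, e}  B3 = {b, d, f}  B4 = {b, c, d}  B5 = {b, f, g}  B6 = {a, b, h}
Tree: B1–B2, B1–B3, B3–B4, B3–B5, B2–B6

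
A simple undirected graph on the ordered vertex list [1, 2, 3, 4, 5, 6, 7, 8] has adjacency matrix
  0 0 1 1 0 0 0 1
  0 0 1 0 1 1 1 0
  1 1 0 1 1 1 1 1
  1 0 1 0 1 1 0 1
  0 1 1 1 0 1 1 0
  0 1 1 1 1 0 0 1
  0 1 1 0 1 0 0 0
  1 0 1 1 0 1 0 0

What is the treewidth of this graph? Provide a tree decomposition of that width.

Each bag holds 4 vertices, so the decomposition has width 3, which upper-bounds the treewidth. Conversely, {2, 3, 5, 6} is a clique of size 4, and the vertices of any clique must share a bag in every tree decomposition; so some bag has ≥ 4 vertices and tw(G) ≥ 3. Therefore the treewidth is 3.

Treewidth 3.
One such decomposition:
Bags: B1 = {2, 3, 5, 7}  B2 = {2, 3, 5, 6}  B3 = {3, 4, 5, 6}  B4 = {3, 4, 6, 8}  B5 = {1, 3, 4, 8}
Tree: B1–B2, B2–B3, B3–B4, B4–B5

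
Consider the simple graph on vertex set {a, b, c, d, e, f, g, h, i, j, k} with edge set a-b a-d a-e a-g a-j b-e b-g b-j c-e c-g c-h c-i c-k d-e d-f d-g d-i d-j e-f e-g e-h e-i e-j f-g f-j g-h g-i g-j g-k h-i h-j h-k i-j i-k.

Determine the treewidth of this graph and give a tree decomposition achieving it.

Treewidth 4.
One optimal decomposition is:
Bags: B1 = {e, g, h, i, j}  B2 = {d, e, g, i, j}  B3 = {a, d, e, g, j}  B4 = {a, b, e, g, j}  B5 = {c, e, g, h, i}  B6 = {c, g, h, i, k}  B7 = {d, e, f, g, j}
Tree: B1–B2, B2–B3, B3–B4, B1–B5, B5–B6, B2–B7

Every bag has size at most 5, so the width is 5 − 1 = 4 and tw(G) ≤ 4. For the lower bound, the 5 vertices {d, e, f, g, j} are pairwise adjacent, and any tree decomposition puts a clique entirely inside one bag — forcing width ≥ 4. Combining the bounds, tw(G) = 4.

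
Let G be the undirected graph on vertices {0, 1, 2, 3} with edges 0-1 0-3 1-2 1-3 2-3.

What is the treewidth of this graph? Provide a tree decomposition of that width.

Treewidth 2.
One optimal decomposition is:
Bags: B1 = {0, 1, 3}  B2 = {1, 2, 3}
Tree: B1–B2

The largest bag has 3 vertices, giving width 2; this decomposition certifies tw(G) ≤ 2. Conversely, {0, 1, 3} is a clique of size 3, and the vertices of any clique must share a bag in every tree decomposition; so some bag has ≥ 3 vertices and tw(G) ≥ 2. Hence tw(G) = 2 exactly.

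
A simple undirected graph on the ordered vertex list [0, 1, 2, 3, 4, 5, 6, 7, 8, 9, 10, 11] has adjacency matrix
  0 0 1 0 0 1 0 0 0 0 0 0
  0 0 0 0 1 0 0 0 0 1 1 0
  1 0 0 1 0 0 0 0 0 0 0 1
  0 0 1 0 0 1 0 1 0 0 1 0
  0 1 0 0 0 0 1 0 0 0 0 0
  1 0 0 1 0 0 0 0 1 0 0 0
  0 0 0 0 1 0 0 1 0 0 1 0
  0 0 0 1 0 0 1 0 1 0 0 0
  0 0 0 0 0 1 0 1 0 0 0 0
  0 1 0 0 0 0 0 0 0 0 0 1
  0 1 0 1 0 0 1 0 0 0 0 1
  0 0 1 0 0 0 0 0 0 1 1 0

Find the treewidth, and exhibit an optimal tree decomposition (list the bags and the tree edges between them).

Every bag has size at most 4, so the width is 4 − 1 = 3 and tw(G) ≤ 3. For the lower bound: the 4 vertex sets {1,4,9}, {11}, {10}, {2,3,6,7} are disjoint, each induces a connected subgraph, and every pair is joined by at least one edge of G. Contracting each set to a single vertex therefore yields K_{4} as a minor, and since treewidth is minor-monotone, tw(G) ≥ tw(K_{4}) = 3. Combining the bounds, tw(G) = 3.

Treewidth 3.
One such decomposition:
Bags: B1 = {1, 4, 9, 11}  B2 = {1, 4, 10, 11}  B3 = {4, 6, 10, 11}  B4 = {2, 6, 10, 11}  B5 = {2, 3, 6, 10}  B6 = {2, 3, 6, 7}  B7 = {0, 2, 3, 7}  B8 = {0, 3, 5, 7}  B9 = {0, 5, 7, 8}
Tree: B1–B2, B2–B3, B3–B4, B4–B5, B5–B6, B6–B7, B7–B8, B8–B9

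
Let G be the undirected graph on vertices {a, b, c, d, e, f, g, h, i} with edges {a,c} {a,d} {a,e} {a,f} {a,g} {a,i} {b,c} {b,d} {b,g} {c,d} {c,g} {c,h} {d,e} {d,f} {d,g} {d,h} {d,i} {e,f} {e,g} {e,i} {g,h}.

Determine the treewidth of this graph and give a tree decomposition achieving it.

Treewidth 3.
Bags: B1 = {a, d, e, g}  B2 = {a, c, d, g}  B3 = {b, c, d, g}  B4 = {c, d, g, h}  B5 = {a, d, e, f}  B6 = {a, d, e, i}
Tree: B1–B2, B2–B3, B2–B4, B1–B5, B1–B6

The largest bag has 4 vertices, giving width 3; this decomposition certifies tw(G) ≤ 3. For the lower bound, the 4 vertices {a, d, e, g} are pairwise adjacent, and any tree decomposition puts a clique entirely inside one bag — forcing width ≥ 3. Hence tw(G) = 3 exactly.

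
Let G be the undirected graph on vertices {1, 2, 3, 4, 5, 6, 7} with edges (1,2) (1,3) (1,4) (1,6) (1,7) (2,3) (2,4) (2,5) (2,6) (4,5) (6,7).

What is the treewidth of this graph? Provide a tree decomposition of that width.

Every bag has size at most 3, so the width is 3 − 1 = 2 and tw(G) ≤ 2. On the other hand G contains the 3-clique {1, 2, 3}. A clique must lie in a single bag of any decomposition, so no decomposition can have width below 2. Therefore the treewidth is 2.

Treewidth 2.
One such decomposition:
Bags: B1 = {1, 2, 4}  B2 = {1, 2, 6}  B3 = {1, 2, 3}  B4 = {2, 4, 5}  B5 = {1, 6, 7}
Tree: B1–B2, B2–B3, B1–B4, B2–B5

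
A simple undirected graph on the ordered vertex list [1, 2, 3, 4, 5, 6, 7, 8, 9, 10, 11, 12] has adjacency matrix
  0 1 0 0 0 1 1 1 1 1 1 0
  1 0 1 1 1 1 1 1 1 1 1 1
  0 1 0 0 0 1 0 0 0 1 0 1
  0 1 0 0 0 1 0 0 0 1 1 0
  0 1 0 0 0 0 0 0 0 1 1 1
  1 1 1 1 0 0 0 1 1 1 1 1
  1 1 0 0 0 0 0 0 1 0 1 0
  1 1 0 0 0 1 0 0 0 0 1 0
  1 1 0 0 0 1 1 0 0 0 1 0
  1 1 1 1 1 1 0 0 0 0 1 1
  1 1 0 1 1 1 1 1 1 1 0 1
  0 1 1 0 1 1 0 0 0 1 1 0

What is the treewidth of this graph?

4

A width-4 tree decomposition is:
Bags: B1 = {2, 6, 10, 11, 12}  B2 = {1, 2, 6, 10, 11}  B3 = {2, 3, 6, 10, 12}  B4 = {1, 2, 6, 8, 11}  B5 = {2, 5, 10, 11, 12}  B6 = {2, 4, 6, 10, 11}  B7 = {1, 2, 6, 9, 11}  B8 = {1, 2, 7, 9, 11}
Tree: B1–B2, B1–B3, B2–B4, B1–B5, B1–B6, B2–B7, B7–B8
The largest bag has 5 vertices, giving width 4; this decomposition certifies tw(G) ≤ 4. For the lower bound, the 5 vertices {2, 5, 10, 11, 12} are pairwise adjacent, and any tree decomposition puts a clique entirely inside one bag — forcing width ≥ 4. Combining the bounds, tw(G) = 4.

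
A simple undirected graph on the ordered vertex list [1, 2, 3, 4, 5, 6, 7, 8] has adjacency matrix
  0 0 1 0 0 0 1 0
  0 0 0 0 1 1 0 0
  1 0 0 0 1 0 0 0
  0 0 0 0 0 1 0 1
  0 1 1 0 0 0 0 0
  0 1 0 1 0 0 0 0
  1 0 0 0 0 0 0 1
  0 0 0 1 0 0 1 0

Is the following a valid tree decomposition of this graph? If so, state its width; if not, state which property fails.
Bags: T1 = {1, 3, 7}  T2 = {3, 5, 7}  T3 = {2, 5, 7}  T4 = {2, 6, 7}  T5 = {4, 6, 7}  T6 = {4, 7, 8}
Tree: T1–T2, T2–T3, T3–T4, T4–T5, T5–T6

Checking the three conditions: (i) the bags cover all of {1, 2, 3, 4, 5, 6, 7, 8}; (ii) for each edge, some bag contains both endpoints; (iii) the bags containing any fixed vertex form a subtree. All hold, so the decomposition is valid with width 3 − 1 = 2.

Yes; width 2.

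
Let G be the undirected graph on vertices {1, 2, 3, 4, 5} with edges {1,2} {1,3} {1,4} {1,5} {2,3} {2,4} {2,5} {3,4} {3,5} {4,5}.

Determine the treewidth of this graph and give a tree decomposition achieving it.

Treewidth 4.
One optimal decomposition is:
Bags: B1 = {1, 2, 3, 4, 5}
Tree: (single bag)

With just one bag of size 5, the width is 5 − 1 = 4, so tw(G) ≤ 4. For the lower bound, the 5 vertices {1, 2, 3, 4, 5} are pairwise adjacent, and any tree decomposition puts a clique entirely inside one bag — forcing width ≥ 4. Combining the bounds, tw(G) = 4.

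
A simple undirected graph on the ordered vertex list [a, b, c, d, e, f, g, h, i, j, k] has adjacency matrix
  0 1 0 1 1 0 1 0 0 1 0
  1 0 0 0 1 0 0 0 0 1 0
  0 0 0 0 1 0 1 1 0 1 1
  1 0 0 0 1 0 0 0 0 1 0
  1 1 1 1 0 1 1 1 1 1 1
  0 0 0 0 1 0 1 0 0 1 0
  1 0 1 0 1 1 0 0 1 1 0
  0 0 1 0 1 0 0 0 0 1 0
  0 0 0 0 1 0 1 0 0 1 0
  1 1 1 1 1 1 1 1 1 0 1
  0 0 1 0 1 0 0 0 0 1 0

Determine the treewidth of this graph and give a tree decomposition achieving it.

The largest bag has 4 vertices, giving width 3; this decomposition certifies tw(G) ≤ 3. Conversely, {a, d, e, j} is a clique of size 4, and the vertices of any clique must share a bag in every tree decomposition; so some bag has ≥ 4 vertices and tw(G) ≥ 3. Therefore the treewidth is 3.

Treewidth 3.
One such decomposition:
Bags: B1 = {a, e, g, j}  B2 = {a, d, e, j}  B3 = {e, f, g, j}  B4 = {c, e, g, j}  B5 = {c, e, j, k}  B6 = {a, b, e, j}  B7 = {c, e, h, j}  B8 = {e, g, i, j}
Tree: B1–B2, B1–B3, B3–B4, B4–B5, B1–B6, B4–B7, B4–B8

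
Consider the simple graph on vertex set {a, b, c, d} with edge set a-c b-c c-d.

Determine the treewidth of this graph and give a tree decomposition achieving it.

Treewidth 1.
One such decomposition:
Bags: B1 = {c, d}  B2 = {a, c}  B3 = {b, c}
Tree: B1–B2, B2–B3

Each bag holds 2 vertices, so the decomposition has width 1, which upper-bounds the treewidth. Any graph with an edge has treewidth ≥ 1, and G has the edge d–c. Hence tw(G) = 1 exactly.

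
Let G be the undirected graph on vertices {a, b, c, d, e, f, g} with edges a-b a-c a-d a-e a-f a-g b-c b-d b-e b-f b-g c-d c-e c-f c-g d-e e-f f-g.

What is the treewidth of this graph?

4

A width-4 tree decomposition is:
Bags: B1 = {a, b, c, e, f}  B2 = {a, b, c, f, g}  B3 = {a, b, c, d, e}
Tree: B1–B2, B1–B3
The largest bag has 5 vertices, giving width 4; this decomposition certifies tw(G) ≤ 4. For the lower bound, the 5 vertices {a, b, c, f, g} are pairwise adjacent, and any tree decomposition puts a clique entirely inside one bag — forcing width ≥ 4. Therefore the treewidth is 4.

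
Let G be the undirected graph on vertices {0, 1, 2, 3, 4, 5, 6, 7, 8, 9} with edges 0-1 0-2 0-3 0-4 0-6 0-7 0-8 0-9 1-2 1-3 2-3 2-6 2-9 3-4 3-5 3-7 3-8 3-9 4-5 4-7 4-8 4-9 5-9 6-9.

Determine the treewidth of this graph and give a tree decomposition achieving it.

Each bag holds 4 vertices, so the decomposition has width 3, which upper-bounds the treewidth. For the lower bound, the 4 vertices {0, 1, 2, 3} are pairwise adjacent, and any tree decomposition puts a clique entirely inside one bag — forcing width ≥ 3. The upper and lower bounds meet at 3, so that is the treewidth.

Treewidth 3.
Bags: B1 = {3, 4, 5, 9}  B2 = {0, 3, 4, 9}  B3 = {0, 3, 4, 8}  B4 = {0, 2, 3, 9}  B5 = {0, 1, 2, 3}  B6 = {0, 3, 4, 7}  B7 = {0, 2, 6, 9}
Tree: B1–B2, B2–B3, B2–B4, B4–B5, B2–B6, B4–B7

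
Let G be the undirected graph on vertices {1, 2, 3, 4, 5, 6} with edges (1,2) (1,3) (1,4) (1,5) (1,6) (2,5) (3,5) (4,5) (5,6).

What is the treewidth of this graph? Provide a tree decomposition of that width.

Treewidth 2.
One such decomposition:
Bags: B1 = {1, 5, 6}  B2 = {1, 3, 5}  B3 = {1, 4, 5}  B4 = {1, 2, 5}
Tree: B1–B2, B2–B3, B1–B4

Every bag has size at most 3, so the width is 3 − 1 = 2 and tw(G) ≤ 2. For the lower bound, the 3 vertices {1, 2, 5} are pairwise adjacent, and any tree decomposition puts a clique entirely inside one bag — forcing width ≥ 2. The upper and lower bounds meet at 2, so that is the treewidth.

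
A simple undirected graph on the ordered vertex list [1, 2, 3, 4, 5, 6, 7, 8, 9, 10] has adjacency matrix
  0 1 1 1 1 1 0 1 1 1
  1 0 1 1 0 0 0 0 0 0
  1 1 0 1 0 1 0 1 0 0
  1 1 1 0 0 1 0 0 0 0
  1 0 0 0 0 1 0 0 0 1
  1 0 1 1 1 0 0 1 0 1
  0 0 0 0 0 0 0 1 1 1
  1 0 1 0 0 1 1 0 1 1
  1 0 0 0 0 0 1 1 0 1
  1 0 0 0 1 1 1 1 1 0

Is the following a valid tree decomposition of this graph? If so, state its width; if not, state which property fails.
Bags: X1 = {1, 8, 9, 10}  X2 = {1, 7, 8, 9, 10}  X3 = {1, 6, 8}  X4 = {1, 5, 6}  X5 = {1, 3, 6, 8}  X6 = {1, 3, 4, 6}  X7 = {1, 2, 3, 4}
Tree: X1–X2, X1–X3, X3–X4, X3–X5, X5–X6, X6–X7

No — edge (10,6) lies in no bag.

A tree decomposition must satisfy three properties: every vertex lies in some bag; for every edge, both endpoints lie together in some bag; and for every vertex, the bags containing it form a connected subtree. Here edge (10,6) lies in no bag, so the decomposition is invalid.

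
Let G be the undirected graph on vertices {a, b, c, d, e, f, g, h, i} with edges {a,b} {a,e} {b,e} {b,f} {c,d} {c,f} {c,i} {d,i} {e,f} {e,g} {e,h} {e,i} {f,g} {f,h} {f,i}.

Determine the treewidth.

A width-2 tree decomposition is:
Bags: B1 = {e, f, i}  B2 = {b, e, f}  B3 = {e, f, h}  B4 = {c, f, i}  B5 = {a, b, e}  B6 = {e, f, g}  B7 = {c, d, i}
Tree: B1–B2, B2–B3, B1–B4, B2–B5, B2–B6, B4–B7
The largest bag has 3 vertices, giving width 2; this decomposition certifies tw(G) ≤ 2. Conversely, {c, d, i} is a clique of size 3, and the vertices of any clique must share a bag in every tree decomposition; so some bag has ≥ 3 vertices and tw(G) ≥ 2. Therefore the treewidth is 2.

2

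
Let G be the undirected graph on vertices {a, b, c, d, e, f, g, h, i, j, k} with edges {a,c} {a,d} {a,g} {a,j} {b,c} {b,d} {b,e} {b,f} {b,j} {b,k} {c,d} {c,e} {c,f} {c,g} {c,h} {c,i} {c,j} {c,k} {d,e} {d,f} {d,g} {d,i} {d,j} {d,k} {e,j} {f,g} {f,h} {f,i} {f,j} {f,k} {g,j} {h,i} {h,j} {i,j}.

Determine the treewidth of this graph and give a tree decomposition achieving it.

Each bag holds 5 vertices, so the decomposition has width 4, which upper-bounds the treewidth. On the other hand G contains the 5-clique {a, c, d, g, j}. A clique must lie in a single bag of any decomposition, so no decomposition can have width below 4. Therefore the treewidth is 4.

Treewidth 4.
One such decomposition:
Bags: B1 = {b, c, d, f, j}  B2 = {b, c, d, f, k}  B3 = {c, d, f, g, j}  B4 = {b, c, d, e, j}  B5 = {c, d, f, i, j}  B6 = {c, f, h, i, j}  B7 = {a, c, d, g, j}
Tree: B1–B2, B1–B3, B1–B4, B3–B5, B5–B6, B3–B7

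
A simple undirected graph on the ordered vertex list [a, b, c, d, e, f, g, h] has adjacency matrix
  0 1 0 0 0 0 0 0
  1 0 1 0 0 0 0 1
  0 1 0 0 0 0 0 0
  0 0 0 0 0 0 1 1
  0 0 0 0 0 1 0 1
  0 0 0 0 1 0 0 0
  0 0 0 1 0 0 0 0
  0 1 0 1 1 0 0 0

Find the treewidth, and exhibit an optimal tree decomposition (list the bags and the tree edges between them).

Treewidth 1.
One optimal decomposition is:
Bags: B1 = {d, h}  B2 = {b, h}  B3 = {b, c}  B4 = {e, h}  B5 = {a, b}  B6 = {e, f}  B7 = {d, g}
Tree: B1–B2, B2–B3, B2–B4, B2–B5, B4–B6, B1–B7

The largest bag has 2 vertices, giving width 1; this decomposition certifies tw(G) ≤ 1. Any graph with an edge has treewidth ≥ 1, and G has the edge d–h. Therefore the treewidth is 1.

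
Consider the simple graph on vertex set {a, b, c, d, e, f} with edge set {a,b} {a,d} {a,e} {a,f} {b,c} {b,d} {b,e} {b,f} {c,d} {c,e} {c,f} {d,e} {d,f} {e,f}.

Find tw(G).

A width-4 tree decomposition is:
Bags: B1 = {a, b, d, e, f}  B2 = {b, c, d, e, f}
Tree: B1–B2
Each bag holds 5 vertices, so the decomposition has width 4, which upper-bounds the treewidth. For the lower bound, the 5 vertices {b, c, d, e, f} are pairwise adjacent, and any tree decomposition puts a clique entirely inside one bag — forcing width ≥ 4. The upper and lower bounds meet at 4, so that is the treewidth.

4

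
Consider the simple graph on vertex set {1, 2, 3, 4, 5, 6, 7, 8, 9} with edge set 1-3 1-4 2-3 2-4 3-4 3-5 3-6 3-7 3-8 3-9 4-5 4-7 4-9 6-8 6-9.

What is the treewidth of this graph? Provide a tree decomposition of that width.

Treewidth 2.
Bags: B1 = {3, 4, 9}  B2 = {3, 6, 9}  B3 = {3, 4, 7}  B4 = {3, 6, 8}  B5 = {3, 4, 5}  B6 = {2, 3, 4}  B7 = {1, 3, 4}
Tree: B1–B2, B1–B3, B2–B4, B1–B5, B3–B6, B3–B7

Every bag has size at most 3, so the width is 3 − 1 = 2 and tw(G) ≤ 2. On the other hand G contains the 3-clique {3, 6, 8}. A clique must lie in a single bag of any decomposition, so no decomposition can have width below 2. Therefore the treewidth is 2.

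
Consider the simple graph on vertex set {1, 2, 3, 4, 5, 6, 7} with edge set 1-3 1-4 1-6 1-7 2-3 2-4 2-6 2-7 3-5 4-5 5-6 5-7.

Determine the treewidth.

A width-3 tree decomposition is:
Bags: B1 = {1, 2, 5, 7}  B2 = {1, 2, 3, 5}  B3 = {1, 2, 4, 5}  B4 = {1, 2, 5, 6}
Tree: B1–B2, B2–B3, B3–B4
The largest bag has 4 vertices, giving width 3; this decomposition certifies tw(G) ≤ 3. For the lower bound: the 4 vertex sets {2,7}, {3,5}, {1}, {4} are disjoint, each induces a connected subgraph, and every pair is joined by at least one edge of G. Contracting each set to a single vertex therefore yields K_{4} as a minor, and since treewidth is minor-monotone, tw(G) ≥ tw(K_{4}) = 3. Therefore the treewidth is 3.

3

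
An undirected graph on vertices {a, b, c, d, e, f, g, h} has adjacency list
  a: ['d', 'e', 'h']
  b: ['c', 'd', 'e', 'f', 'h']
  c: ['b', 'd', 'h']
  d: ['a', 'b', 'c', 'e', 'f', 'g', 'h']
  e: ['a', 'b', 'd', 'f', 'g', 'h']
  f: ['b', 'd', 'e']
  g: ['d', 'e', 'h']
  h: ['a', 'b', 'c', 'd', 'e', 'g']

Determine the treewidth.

A width-3 tree decomposition is:
Bags: B1 = {b, d, e, f}  B2 = {b, d, e, h}  B3 = {a, d, e, h}  B4 = {d, e, g, h}  B5 = {b, c, d, h}
Tree: B1–B2, B2–B3, B3–B4, B2–B5
Each bag holds 4 vertices, so the decomposition has width 3, which upper-bounds the treewidth. Conversely, {d, e, g, h} is a clique of size 4, and the vertices of any clique must share a bag in every tree decomposition; so some bag has ≥ 4 vertices and tw(G) ≥ 3. Hence tw(G) = 3 exactly.

3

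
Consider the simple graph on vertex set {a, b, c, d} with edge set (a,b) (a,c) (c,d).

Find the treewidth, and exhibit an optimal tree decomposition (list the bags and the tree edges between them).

Treewidth 1.
Bags: B1 = {a, c}  B2 = {a, b}  B3 = {c, d}
Tree: B1–B2, B1–B3

Every bag has size at most 2, so the width is 2 − 1 = 1 and tw(G) ≤ 1. G has an edge, so its treewidth is at least 1. Therefore the treewidth is 1.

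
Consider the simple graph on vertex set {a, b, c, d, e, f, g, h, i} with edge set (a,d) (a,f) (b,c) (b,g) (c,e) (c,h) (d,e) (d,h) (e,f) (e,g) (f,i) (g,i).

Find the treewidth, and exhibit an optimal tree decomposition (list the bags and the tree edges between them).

Treewidth 3.
Bags: B1 = {b, c, d, h}  B2 = {b, c, d, e}  B3 = {b, d, e, g}  B4 = {a, d, e, g}  B5 = {a, e, f, g}  B6 = {a, f, g, i}
Tree: B1–B2, B2–B3, B3–B4, B4–B5, B5–B6

Each bag holds 4 vertices, so the decomposition has width 3, which upper-bounds the treewidth. For the lower bound: the 4 vertex sets {b,c,h}, {d}, {e}, {a,f,g,i} are disjoint, each induces a connected subgraph, and every pair is joined by at least one edge of G. Contracting each set to a single vertex therefore yields K_{4} as a minor, and since treewidth is minor-monotone, tw(G) ≥ tw(K_{4}) = 3. The upper and lower bounds meet at 3, so that is the treewidth.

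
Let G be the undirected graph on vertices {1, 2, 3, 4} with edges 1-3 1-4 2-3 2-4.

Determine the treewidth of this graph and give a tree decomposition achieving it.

Treewidth 2.
One optimal decomposition is:
Bags: B1 = {2, 3, 4}  B2 = {1, 3, 4}
Tree: B1–B2

Each bag holds 3 vertices, so the decomposition has width 2, which upper-bounds the treewidth. The edges 3–2–4–1–3 form a cycle, so G is not a tree and its treewidth is at least 2. The upper and lower bounds meet at 2, so that is the treewidth.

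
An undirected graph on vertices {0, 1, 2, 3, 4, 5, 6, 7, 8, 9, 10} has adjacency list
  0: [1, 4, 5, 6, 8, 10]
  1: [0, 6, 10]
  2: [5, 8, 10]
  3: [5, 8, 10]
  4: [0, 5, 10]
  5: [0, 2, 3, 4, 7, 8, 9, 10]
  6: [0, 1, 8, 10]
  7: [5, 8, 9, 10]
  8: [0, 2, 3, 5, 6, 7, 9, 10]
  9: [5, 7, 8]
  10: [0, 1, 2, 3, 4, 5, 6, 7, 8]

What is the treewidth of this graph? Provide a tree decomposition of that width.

Treewidth 3.
Bags: B1 = {0, 4, 5, 10}  B2 = {0, 5, 8, 10}  B3 = {3, 5, 8, 10}  B4 = {5, 7, 8, 10}  B5 = {0, 6, 8, 10}  B6 = {5, 7, 8, 9}  B7 = {0, 1, 6, 10}  B8 = {2, 5, 8, 10}
Tree: B1–B2, B2–B3, B3–B4, B2–B5, B4–B6, B5–B7, B4–B8

The largest bag has 4 vertices, giving width 3; this decomposition certifies tw(G) ≤ 3. On the other hand G contains the 4-clique {5, 7, 8, 9}. A clique must lie in a single bag of any decomposition, so no decomposition can have width below 3. Combining the bounds, tw(G) = 3.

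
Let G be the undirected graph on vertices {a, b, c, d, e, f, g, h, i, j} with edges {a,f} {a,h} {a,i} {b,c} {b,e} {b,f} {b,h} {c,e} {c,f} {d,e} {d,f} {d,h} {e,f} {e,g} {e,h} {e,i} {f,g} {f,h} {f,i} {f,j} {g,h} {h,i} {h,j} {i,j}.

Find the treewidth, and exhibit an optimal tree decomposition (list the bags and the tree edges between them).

Treewidth 3.
One optimal decomposition is:
Bags: B1 = {e, f, h, i}  B2 = {b, e, f, h}  B3 = {a, f, h, i}  B4 = {e, f, g, h}  B5 = {d, e, f, h}  B6 = {f, h, i, j}  B7 = {b, c, e, f}
Tree: B1–B2, B1–B3, B1–B4, B1–B5, B3–B6, B2–B7

Each bag holds 4 vertices, so the decomposition has width 3, which upper-bounds the treewidth. Conversely, {f, h, i, j} is a clique of size 4, and the vertices of any clique must share a bag in every tree decomposition; so some bag has ≥ 4 vertices and tw(G) ≥ 3. Combining the bounds, tw(G) = 3.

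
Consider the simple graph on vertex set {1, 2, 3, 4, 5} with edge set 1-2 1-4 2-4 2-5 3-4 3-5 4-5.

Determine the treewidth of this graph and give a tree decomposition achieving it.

Each bag holds 3 vertices, so the decomposition has width 2, which upper-bounds the treewidth. Conversely, {1, 2, 4} is a clique of size 3, and the vertices of any clique must share a bag in every tree decomposition; so some bag has ≥ 3 vertices and tw(G) ≥ 2. Hence tw(G) = 2 exactly.

Treewidth 2.
One such decomposition:
Bags: B1 = {1, 2, 4}  B2 = {2, 4, 5}  B3 = {3, 4, 5}
Tree: B1–B2, B2–B3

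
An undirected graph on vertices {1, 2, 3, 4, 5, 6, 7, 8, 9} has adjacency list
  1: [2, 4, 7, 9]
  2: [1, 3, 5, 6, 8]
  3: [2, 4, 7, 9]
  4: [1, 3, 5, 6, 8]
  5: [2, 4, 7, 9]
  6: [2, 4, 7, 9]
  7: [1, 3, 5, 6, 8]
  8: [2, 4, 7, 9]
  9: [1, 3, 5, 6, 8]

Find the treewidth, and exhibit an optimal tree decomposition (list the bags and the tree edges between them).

The largest bag has 5 vertices, giving width 4; this decomposition certifies tw(G) ≤ 4. For the lower bound: the 5 vertex sets {2,6}, {1,4}, {7,8}, {9}, {3} are disjoint, each induces a connected subgraph, and every pair is joined by at least one edge of G. Contracting each set to a single vertex therefore yields K_{5} as a minor, and since treewidth is minor-monotone, tw(G) ≥ tw(K_{5}) = 4. The upper and lower bounds meet at 4, so that is the treewidth.

Treewidth 4.
One optimal decomposition is:
Bags: B1 = {2, 4, 6, 7, 9}  B2 = {1, 2, 4, 7, 9}  B3 = {2, 4, 7, 8, 9}  B4 = {2, 3, 4, 7, 9}  B5 = {2, 4, 5, 7, 9}
Tree: B1–B2, B2–B3, B3–B4, B4–B5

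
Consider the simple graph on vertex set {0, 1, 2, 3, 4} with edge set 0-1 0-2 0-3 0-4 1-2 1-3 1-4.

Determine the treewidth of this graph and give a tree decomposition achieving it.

Treewidth 2.
Bags: B1 = {0, 1, 2}  B2 = {0, 1, 3}  B3 = {0, 1, 4}
Tree: B1–B2, B2–B3

The largest bag has 3 vertices, giving width 2; this decomposition certifies tw(G) ≤ 2. For the lower bound, the 3 vertices {0, 1, 2} are pairwise adjacent, and any tree decomposition puts a clique entirely inside one bag — forcing width ≥ 2. Combining the bounds, tw(G) = 2.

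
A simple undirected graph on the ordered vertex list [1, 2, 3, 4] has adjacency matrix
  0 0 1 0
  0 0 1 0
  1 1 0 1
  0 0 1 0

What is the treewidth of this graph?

A width-1 tree decomposition is:
Bags: B1 = {1, 3}  B2 = {2, 3}  B3 = {3, 4}
Tree: B1–B2, B2–B3
Every bag has size at most 2, so the width is 2 − 1 = 1 and tw(G) ≤ 1. Since G has at least one edge (e.g. 1–3), it is not an edgeless graph, so tw(G) ≥ 1. Therefore the treewidth is 1.

1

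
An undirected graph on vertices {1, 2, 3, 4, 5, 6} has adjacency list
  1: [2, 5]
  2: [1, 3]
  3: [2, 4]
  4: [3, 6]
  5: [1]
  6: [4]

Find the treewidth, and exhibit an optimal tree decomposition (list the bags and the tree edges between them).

The largest bag has 2 vertices, giving width 1; this decomposition certifies tw(G) ≤ 1. Since G has at least one edge (e.g. 5–1), it is not an edgeless graph, so tw(G) ≥ 1. Therefore the treewidth is 1.

Treewidth 1.
One optimal decomposition is:
Bags: B1 = {1, 5}  B2 = {1, 2}  B3 = {2, 3}  B4 = {3, 4}  B5 = {4, 6}
Tree: B1–B2, B2–B3, B3–B4, B4–B5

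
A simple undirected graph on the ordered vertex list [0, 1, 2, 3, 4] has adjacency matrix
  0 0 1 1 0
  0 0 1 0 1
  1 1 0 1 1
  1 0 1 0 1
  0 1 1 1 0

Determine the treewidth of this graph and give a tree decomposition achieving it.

The largest bag has 3 vertices, giving width 2; this decomposition certifies tw(G) ≤ 2. For the lower bound, the 3 vertices {1, 2, 4} are pairwise adjacent, and any tree decomposition puts a clique entirely inside one bag — forcing width ≥ 2. Therefore the treewidth is 2.

Treewidth 2.
Bags: B1 = {2, 3, 4}  B2 = {0, 2, 3}  B3 = {1, 2, 4}
Tree: B1–B2, B1–B3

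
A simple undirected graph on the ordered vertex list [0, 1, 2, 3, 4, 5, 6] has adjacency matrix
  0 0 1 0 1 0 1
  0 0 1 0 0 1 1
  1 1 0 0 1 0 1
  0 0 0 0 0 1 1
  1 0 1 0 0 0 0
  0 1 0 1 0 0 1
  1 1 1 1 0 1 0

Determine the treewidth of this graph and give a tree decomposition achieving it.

Every bag has size at most 3, so the width is 3 − 1 = 2 and tw(G) ≤ 2. Conversely, {0, 2, 4} is a clique of size 3, and the vertices of any clique must share a bag in every tree decomposition; so some bag has ≥ 3 vertices and tw(G) ≥ 2. Hence tw(G) = 2 exactly.

Treewidth 2.
Bags: B1 = {0, 2, 6}  B2 = {1, 2, 6}  B3 = {1, 5, 6}  B4 = {0, 2, 4}  B5 = {3, 5, 6}
Tree: B1–B2, B2–B3, B1–B4, B3–B5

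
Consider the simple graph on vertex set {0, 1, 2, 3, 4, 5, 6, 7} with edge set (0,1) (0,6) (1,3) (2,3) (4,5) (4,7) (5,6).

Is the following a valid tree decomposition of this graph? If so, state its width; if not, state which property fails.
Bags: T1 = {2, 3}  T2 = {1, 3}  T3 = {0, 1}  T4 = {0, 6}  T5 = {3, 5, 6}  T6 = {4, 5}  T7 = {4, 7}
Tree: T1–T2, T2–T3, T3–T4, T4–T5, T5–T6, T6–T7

No — bags containing vertex 3 are not connected in the tree.

A tree decomposition must satisfy three properties: every vertex lies in some bag; for every edge, both endpoints lie together in some bag; and for every vertex, the bags containing it form a connected subtree. Here bags containing vertex 3 are not connected in the tree, so the decomposition is invalid.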